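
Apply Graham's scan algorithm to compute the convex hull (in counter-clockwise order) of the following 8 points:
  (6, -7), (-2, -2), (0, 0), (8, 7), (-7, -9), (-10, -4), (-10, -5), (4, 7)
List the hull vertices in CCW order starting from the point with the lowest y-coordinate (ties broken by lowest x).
Hull (CCW) = [(-7, -9), (6, -7), (8, 7), (4, 7), (-10, -4), (-10, -5)]

Graham scan procedure:
  1. Find the pivot p₀ = point with lowest y (tie → lowest x): (-7, -9).
  2. Sort the remaining points by polar angle around p₀.
  3. Walk through sorted points, maintaining a stack; pop the top while the last three entries make a non-left turn (cross product ≤ 0).
  4. Final stack is the convex hull in CCW order: (-7, -9), (6, -7), (8, 7), (4, 7), (-10, -4), (-10, -5).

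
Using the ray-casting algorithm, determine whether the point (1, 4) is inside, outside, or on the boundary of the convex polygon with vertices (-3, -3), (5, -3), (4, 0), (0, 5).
The point (1, 4) lies strictly outside the polygon

Cast a horizontal ray to the right from the query point and count how many polygon edges it crosses (each edge strictly once or zero times, handled with the usual half-open convention). 
Parity of crossings → even ⇒ outside.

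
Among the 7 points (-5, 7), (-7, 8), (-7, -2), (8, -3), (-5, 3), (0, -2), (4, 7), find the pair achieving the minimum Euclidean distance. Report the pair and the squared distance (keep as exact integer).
Pair = ((-5, 7), (-7, 8)); squared distance = 5

Compute all C(7, 2) = 21 pairwise squared distances (x_i − x_j)² + (y_i − y_j)². The minimum is 5, attained by the pair ((-5, 7), (-7, 8)).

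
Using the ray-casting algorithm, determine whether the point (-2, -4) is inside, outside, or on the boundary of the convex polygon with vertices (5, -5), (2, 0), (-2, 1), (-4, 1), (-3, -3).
The point (-2, -4) lies strictly outside the polygon

Cast a horizontal ray to the right from the query point and count how many polygon edges it crosses (each edge strictly once or zero times, handled with the usual half-open convention). 
Parity of crossings → even ⇒ outside.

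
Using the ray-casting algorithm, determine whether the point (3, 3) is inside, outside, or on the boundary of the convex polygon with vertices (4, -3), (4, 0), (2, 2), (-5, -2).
The point (3, 3) lies strictly outside the polygon

Cast a horizontal ray to the right from the query point and count how many polygon edges it crosses (each edge strictly once or zero times, handled with the usual half-open convention). 
Parity of crossings → even ⇒ outside.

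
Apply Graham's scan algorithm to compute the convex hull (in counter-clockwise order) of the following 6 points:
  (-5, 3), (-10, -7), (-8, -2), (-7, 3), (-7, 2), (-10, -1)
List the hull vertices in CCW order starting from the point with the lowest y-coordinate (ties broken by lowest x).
Hull (CCW) = [(-10, -7), (-5, 3), (-7, 3), (-10, -1)]

Graham scan procedure:
  1. Find the pivot p₀ = point with lowest y (tie → lowest x): (-10, -7).
  2. Sort the remaining points by polar angle around p₀.
  3. Walk through sorted points, maintaining a stack; pop the top while the last three entries make a non-left turn (cross product ≤ 0).
  4. Final stack is the convex hull in CCW order: (-10, -7), (-5, 3), (-7, 3), (-10, -1).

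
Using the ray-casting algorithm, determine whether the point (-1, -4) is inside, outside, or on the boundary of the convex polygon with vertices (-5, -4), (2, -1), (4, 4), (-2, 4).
The point (-1, -4) lies strictly outside the polygon

Cast a horizontal ray to the right from the query point and count how many polygon edges it crosses (each edge strictly once or zero times, handled with the usual half-open convention). 
Parity of crossings → even ⇒ outside.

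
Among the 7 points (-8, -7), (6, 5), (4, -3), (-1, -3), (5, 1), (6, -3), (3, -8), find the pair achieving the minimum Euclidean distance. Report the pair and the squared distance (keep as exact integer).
Pair = ((4, -3), (6, -3)); squared distance = 4

Compute all C(7, 2) = 21 pairwise squared distances (x_i − x_j)² + (y_i − y_j)². The minimum is 4, attained by the pair ((4, -3), (6, -3)).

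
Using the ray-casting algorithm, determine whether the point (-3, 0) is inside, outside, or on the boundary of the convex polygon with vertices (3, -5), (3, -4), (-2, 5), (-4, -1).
The point (-3, 0) lies strictly inside the polygon

Cast a horizontal ray to the right from the query point and count how many polygon edges it crosses (each edge strictly once or zero times, handled with the usual half-open convention). 
Parity of crossings → odd ⇒ inside.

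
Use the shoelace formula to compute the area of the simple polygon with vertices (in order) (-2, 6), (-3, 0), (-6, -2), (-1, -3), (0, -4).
Area = 18

Shoelace formula: Area = (1/2) |Σ_i (x_i · y_{i+1} − x_{i+1} · y_i)| (indices mod n). Compute each cross term:
  (-2)(0) − (-3)(6) = 18
  (-3)(-2) − (-6)(0) = 6
  (-6)(-3) − (-1)(-2) = 16
  (-1)(-4) − (0)(-3) = 4
  (0)(6) − (-2)(-4) = -8
Sum = 36, so (signed) Area = 36/2 = 18, |Area| = 18.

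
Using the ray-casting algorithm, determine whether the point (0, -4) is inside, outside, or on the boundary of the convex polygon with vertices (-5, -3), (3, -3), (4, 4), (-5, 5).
The point (0, -4) lies strictly outside the polygon

Cast a horizontal ray to the right from the query point and count how many polygon edges it crosses (each edge strictly once or zero times, handled with the usual half-open convention). 
Parity of crossings → even ⇒ outside.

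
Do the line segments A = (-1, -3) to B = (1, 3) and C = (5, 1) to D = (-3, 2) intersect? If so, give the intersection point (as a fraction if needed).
Yes; intersection at (13/25, 39/25) (t = 19/25 on AB, s = 14/25 on CD)

Parametrize AB as A + t(B − A) = (-1 + 2 t, -3 + 6 t) and CD as C + s(D − C) = (5 + -8 s, 1 + 1 s). Solve the linear system for (t, s). Determinant = -50 ≠ 0, so a unique intersection of the containing lines exists. Solution: t = 19/25, s = 14/25 — both in [0, 1], so the segments cross. Intersection point: (13/25, 39/25).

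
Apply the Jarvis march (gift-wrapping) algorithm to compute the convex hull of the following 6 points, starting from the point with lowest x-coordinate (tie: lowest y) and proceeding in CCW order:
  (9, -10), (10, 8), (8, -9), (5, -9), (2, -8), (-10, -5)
Hull (CCW) = [(-10, -5), (5, -9), (9, -10), (10, 8)]

Jarvis march: at each step, from the current hull vertex p, select the next vertex q as the point such that every other point lies strictly to the left of (or on) the directed line p → q. (Equivalently: for every other point r, the cross product (q − p) × (r − p) ≥ 0.)
Starting point (lowest x, tie lowest y): (-10, -5). Wrap until returning to start. Resulting hull: (-10, -5), (5, -9), (9, -10), (10, 8).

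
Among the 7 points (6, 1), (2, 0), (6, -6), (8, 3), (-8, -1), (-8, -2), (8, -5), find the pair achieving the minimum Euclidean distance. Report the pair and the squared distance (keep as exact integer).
Pair = ((-8, -1), (-8, -2)); squared distance = 1

Compute all C(7, 2) = 21 pairwise squared distances (x_i − x_j)² + (y_i − y_j)². The minimum is 1, attained by the pair ((-8, -1), (-8, -2)).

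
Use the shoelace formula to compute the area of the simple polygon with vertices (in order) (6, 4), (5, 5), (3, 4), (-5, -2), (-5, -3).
Area = 16

Shoelace formula: Area = (1/2) |Σ_i (x_i · y_{i+1} − x_{i+1} · y_i)| (indices mod n). Compute each cross term:
  (6)(5) − (5)(4) = 10
  (5)(4) − (3)(5) = 5
  (3)(-2) − (-5)(4) = 14
  (-5)(-3) − (-5)(-2) = 5
  (-5)(4) − (6)(-3) = -2
Sum = 32, so (signed) Area = 32/2 = 16, |Area| = 16.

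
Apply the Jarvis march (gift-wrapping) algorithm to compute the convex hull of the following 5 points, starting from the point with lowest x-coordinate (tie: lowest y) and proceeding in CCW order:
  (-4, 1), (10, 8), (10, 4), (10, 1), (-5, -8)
Hull (CCW) = [(-5, -8), (10, 1), (10, 8), (-4, 1)]

Jarvis march: at each step, from the current hull vertex p, select the next vertex q as the point such that every other point lies strictly to the left of (or on) the directed line p → q. (Equivalently: for every other point r, the cross product (q − p) × (r − p) ≥ 0.)
Starting point (lowest x, tie lowest y): (-5, -8). Wrap until returning to start. Resulting hull: (-5, -8), (10, 1), (10, 8), (-4, 1).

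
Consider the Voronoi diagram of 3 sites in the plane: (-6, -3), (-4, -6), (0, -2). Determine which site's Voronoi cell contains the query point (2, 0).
Nearest site = (0, -2)

The Voronoi cell of site s contains exactly those query points closer to s than to any other site. Compute squared distances from q = (2, 0) to each site:
  (0 − 2)² + (-2 − 0)² = 8
  (-4 − 2)² + (-6 − 0)² = 72
  (-6 − 2)² + (-3 − 0)² = 73
Minimum is attained by (0, -2), so q lies in its Voronoi cell.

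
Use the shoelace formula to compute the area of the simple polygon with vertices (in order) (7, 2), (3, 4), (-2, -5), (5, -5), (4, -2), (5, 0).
Area = 40

Shoelace formula: Area = (1/2) |Σ_i (x_i · y_{i+1} − x_{i+1} · y_i)| (indices mod n). Compute each cross term:
  (7)(4) − (3)(2) = 22
  (3)(-5) − (-2)(4) = -7
  (-2)(-5) − (5)(-5) = 35
  (5)(-2) − (4)(-5) = 10
  (4)(0) − (5)(-2) = 10
  (5)(2) − (7)(0) = 10
Sum = 80, so (signed) Area = 80/2 = 40, |Area| = 40.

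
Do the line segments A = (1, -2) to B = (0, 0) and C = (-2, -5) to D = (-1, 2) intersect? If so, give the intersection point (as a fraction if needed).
No (intersection of containing lines falls outside at least one segment)

Parametrize and solve: t = 2, s = 1. At least one of these is outside [0, 1], so the segments do not intersect.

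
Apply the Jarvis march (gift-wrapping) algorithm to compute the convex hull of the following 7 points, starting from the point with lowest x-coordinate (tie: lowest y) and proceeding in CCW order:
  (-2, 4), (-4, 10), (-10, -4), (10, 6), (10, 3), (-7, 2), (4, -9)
Hull (CCW) = [(-10, -4), (4, -9), (10, 3), (10, 6), (-4, 10)]

Jarvis march: at each step, from the current hull vertex p, select the next vertex q as the point such that every other point lies strictly to the left of (or on) the directed line p → q. (Equivalently: for every other point r, the cross product (q − p) × (r − p) ≥ 0.)
Starting point (lowest x, tie lowest y): (-10, -4). Wrap until returning to start. Resulting hull: (-10, -4), (4, -9), (10, 3), (10, 6), (-4, 10).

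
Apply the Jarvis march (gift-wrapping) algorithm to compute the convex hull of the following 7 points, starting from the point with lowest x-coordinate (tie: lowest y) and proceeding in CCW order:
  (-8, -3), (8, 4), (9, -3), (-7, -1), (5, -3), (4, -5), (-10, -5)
Hull (CCW) = [(-10, -5), (4, -5), (9, -3), (8, 4), (-7, -1)]

Jarvis march: at each step, from the current hull vertex p, select the next vertex q as the point such that every other point lies strictly to the left of (or on) the directed line p → q. (Equivalently: for every other point r, the cross product (q − p) × (r − p) ≥ 0.)
Starting point (lowest x, tie lowest y): (-10, -5). Wrap until returning to start. Resulting hull: (-10, -5), (4, -5), (9, -3), (8, 4), (-7, -1).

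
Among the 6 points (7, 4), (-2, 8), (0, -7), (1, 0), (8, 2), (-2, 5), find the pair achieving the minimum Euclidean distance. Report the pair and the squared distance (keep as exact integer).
Pair = ((7, 4), (8, 2)); squared distance = 5

Compute all C(6, 2) = 15 pairwise squared distances (x_i − x_j)² + (y_i − y_j)². The minimum is 5, attained by the pair ((7, 4), (8, 2)).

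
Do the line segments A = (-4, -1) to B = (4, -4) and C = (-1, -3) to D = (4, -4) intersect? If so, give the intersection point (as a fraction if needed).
Yes; intersection at (4, -4) (t = 1 on AB, s = 1 on CD)

Parametrize AB as A + t(B − A) = (-4 + 8 t, -1 + -3 t) and CD as C + s(D − C) = (-1 + 5 s, -3 + -1 s). Solve the linear system for (t, s). Determinant = -7 ≠ 0, so a unique intersection of the containing lines exists. Solution: t = 1, s = 1 — both in [0, 1], so the segments cross. Intersection point: (4, -4).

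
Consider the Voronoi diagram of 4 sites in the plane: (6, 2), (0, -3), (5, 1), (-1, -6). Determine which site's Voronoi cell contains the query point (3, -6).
Nearest site = (-1, -6)

The Voronoi cell of site s contains exactly those query points closer to s than to any other site. Compute squared distances from q = (3, -6) to each site:
  (-1 − 3)² + (-6 − -6)² = 16
  (0 − 3)² + (-3 − -6)² = 18
  (5 − 3)² + (1 − -6)² = 53
  (6 − 3)² + (2 − -6)² = 73
Minimum is attained by (-1, -6), so q lies in its Voronoi cell.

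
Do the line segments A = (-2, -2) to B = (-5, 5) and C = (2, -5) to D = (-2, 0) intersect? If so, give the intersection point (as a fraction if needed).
No (intersection of containing lines falls outside at least one segment)

Parametrize and solve: t = 8/13, s = 19/13. At least one of these is outside [0, 1], so the segments do not intersect.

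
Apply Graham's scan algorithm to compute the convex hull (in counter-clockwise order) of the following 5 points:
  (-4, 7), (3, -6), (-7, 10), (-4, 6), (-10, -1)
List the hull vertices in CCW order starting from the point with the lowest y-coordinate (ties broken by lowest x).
Hull (CCW) = [(3, -6), (-4, 7), (-7, 10), (-10, -1)]

Graham scan procedure:
  1. Find the pivot p₀ = point with lowest y (tie → lowest x): (3, -6).
  2. Sort the remaining points by polar angle around p₀.
  3. Walk through sorted points, maintaining a stack; pop the top while the last three entries make a non-left turn (cross product ≤ 0).
  4. Final stack is the convex hull in CCW order: (3, -6), (-4, 7), (-7, 10), (-10, -1).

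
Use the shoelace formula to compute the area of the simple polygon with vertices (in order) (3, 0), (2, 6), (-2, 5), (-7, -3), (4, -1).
Area = 103/2

Shoelace formula: Area = (1/2) |Σ_i (x_i · y_{i+1} − x_{i+1} · y_i)| (indices mod n). Compute each cross term:
  (3)(6) − (2)(0) = 18
  (2)(5) − (-2)(6) = 22
  (-2)(-3) − (-7)(5) = 41
  (-7)(-1) − (4)(-3) = 19
  (4)(0) − (3)(-1) = 3
Sum = 103, so (signed) Area = 103/2 = 103/2, |Area| = 103/2.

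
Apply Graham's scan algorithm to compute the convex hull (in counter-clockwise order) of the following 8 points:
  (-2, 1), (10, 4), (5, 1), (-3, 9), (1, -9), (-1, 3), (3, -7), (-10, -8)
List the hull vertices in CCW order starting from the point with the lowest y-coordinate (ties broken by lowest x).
Hull (CCW) = [(1, -9), (3, -7), (10, 4), (-3, 9), (-10, -8)]

Graham scan procedure:
  1. Find the pivot p₀ = point with lowest y (tie → lowest x): (1, -9).
  2. Sort the remaining points by polar angle around p₀.
  3. Walk through sorted points, maintaining a stack; pop the top while the last three entries make a non-left turn (cross product ≤ 0).
  4. Final stack is the convex hull in CCW order: (1, -9), (3, -7), (10, 4), (-3, 9), (-10, -8).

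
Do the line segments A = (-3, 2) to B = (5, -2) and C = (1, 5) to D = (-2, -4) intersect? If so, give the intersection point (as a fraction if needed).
Yes; intersection at (-3/7, 5/7) (t = 9/28 on AB, s = 10/21 on CD)

Parametrize AB as A + t(B − A) = (-3 + 8 t, 2 + -4 t) and CD as C + s(D − C) = (1 + -3 s, 5 + -9 s). Solve the linear system for (t, s). Determinant = 84 ≠ 0, so a unique intersection of the containing lines exists. Solution: t = 9/28, s = 10/21 — both in [0, 1], so the segments cross. Intersection point: (-3/7, 5/7).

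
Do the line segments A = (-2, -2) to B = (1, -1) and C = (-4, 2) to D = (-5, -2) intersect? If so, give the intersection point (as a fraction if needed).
No (intersection of containing lines falls outside at least one segment)

Parametrize and solve: t = -12/11, s = 14/11. At least one of these is outside [0, 1], so the segments do not intersect.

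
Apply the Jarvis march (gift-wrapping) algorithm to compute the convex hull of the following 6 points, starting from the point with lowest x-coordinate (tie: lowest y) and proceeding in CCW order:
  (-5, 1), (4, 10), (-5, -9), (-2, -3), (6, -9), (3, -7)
Hull (CCW) = [(-5, -9), (6, -9), (4, 10), (-5, 1)]

Jarvis march: at each step, from the current hull vertex p, select the next vertex q as the point such that every other point lies strictly to the left of (or on) the directed line p → q. (Equivalently: for every other point r, the cross product (q − p) × (r − p) ≥ 0.)
Starting point (lowest x, tie lowest y): (-5, -9). Wrap until returning to start. Resulting hull: (-5, -9), (6, -9), (4, 10), (-5, 1).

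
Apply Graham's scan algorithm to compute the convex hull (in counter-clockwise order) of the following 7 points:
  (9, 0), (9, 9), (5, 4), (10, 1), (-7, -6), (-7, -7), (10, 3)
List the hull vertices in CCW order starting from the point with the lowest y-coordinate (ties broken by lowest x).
Hull (CCW) = [(-7, -7), (9, 0), (10, 1), (10, 3), (9, 9), (-7, -6)]

Graham scan procedure:
  1. Find the pivot p₀ = point with lowest y (tie → lowest x): (-7, -7).
  2. Sort the remaining points by polar angle around p₀.
  3. Walk through sorted points, maintaining a stack; pop the top while the last three entries make a non-left turn (cross product ≤ 0).
  4. Final stack is the convex hull in CCW order: (-7, -7), (9, 0), (10, 1), (10, 3), (9, 9), (-7, -6).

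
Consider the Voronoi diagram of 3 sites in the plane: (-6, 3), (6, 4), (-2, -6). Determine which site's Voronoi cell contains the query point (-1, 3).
Nearest site = (-6, 3)

The Voronoi cell of site s contains exactly those query points closer to s than to any other site. Compute squared distances from q = (-1, 3) to each site:
  (-6 − -1)² + (3 − 3)² = 25
  (6 − -1)² + (4 − 3)² = 50
  (-2 − -1)² + (-6 − 3)² = 82
Minimum is attained by (-6, 3), so q lies in its Voronoi cell.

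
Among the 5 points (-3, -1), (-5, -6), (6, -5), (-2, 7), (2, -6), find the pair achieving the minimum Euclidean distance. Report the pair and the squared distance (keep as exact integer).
Pair = ((6, -5), (2, -6)); squared distance = 17

Compute all C(5, 2) = 10 pairwise squared distances (x_i − x_j)² + (y_i − y_j)². The minimum is 17, attained by the pair ((6, -5), (2, -6)).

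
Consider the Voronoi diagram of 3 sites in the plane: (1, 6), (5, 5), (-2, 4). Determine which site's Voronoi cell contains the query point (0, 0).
Nearest site = (-2, 4)

The Voronoi cell of site s contains exactly those query points closer to s than to any other site. Compute squared distances from q = (0, 0) to each site:
  (-2 − 0)² + (4 − 0)² = 20
  (1 − 0)² + (6 − 0)² = 37
  (5 − 0)² + (5 − 0)² = 50
Minimum is attained by (-2, 4), so q lies in its Voronoi cell.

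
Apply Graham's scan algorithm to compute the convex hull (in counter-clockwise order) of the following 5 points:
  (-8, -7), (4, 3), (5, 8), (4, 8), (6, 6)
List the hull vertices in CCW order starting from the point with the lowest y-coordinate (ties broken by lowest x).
Hull (CCW) = [(-8, -7), (4, 3), (6, 6), (5, 8), (4, 8)]

Graham scan procedure:
  1. Find the pivot p₀ = point with lowest y (tie → lowest x): (-8, -7).
  2. Sort the remaining points by polar angle around p₀.
  3. Walk through sorted points, maintaining a stack; pop the top while the last three entries make a non-left turn (cross product ≤ 0).
  4. Final stack is the convex hull in CCW order: (-8, -7), (4, 3), (6, 6), (5, 8), (4, 8).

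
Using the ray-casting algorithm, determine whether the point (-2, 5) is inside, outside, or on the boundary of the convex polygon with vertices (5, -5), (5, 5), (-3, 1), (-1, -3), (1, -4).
The point (-2, 5) lies strictly outside the polygon

Cast a horizontal ray to the right from the query point and count how many polygon edges it crosses (each edge strictly once or zero times, handled with the usual half-open convention). 
Parity of crossings → even ⇒ outside.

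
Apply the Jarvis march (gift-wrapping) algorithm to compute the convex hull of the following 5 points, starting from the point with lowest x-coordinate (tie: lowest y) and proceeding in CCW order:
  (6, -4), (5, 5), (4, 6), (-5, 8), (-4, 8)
Hull (CCW) = [(-5, 8), (6, -4), (5, 5), (4, 6), (-4, 8)]

Jarvis march: at each step, from the current hull vertex p, select the next vertex q as the point such that every other point lies strictly to the left of (or on) the directed line p → q. (Equivalently: for every other point r, the cross product (q − p) × (r − p) ≥ 0.)
Starting point (lowest x, tie lowest y): (-5, 8). Wrap until returning to start. Resulting hull: (-5, 8), (6, -4), (5, 5), (4, 6), (-4, 8).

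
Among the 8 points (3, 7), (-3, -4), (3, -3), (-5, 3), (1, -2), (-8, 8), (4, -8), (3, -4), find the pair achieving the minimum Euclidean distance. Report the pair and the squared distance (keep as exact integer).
Pair = ((3, -3), (3, -4)); squared distance = 1

Compute all C(8, 2) = 28 pairwise squared distances (x_i − x_j)² + (y_i − y_j)². The minimum is 1, attained by the pair ((3, -3), (3, -4)).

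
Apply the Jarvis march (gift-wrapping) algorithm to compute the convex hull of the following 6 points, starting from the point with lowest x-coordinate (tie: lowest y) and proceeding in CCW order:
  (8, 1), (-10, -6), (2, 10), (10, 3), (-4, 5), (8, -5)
Hull (CCW) = [(-10, -6), (8, -5), (10, 3), (2, 10), (-4, 5)]

Jarvis march: at each step, from the current hull vertex p, select the next vertex q as the point such that every other point lies strictly to the left of (or on) the directed line p → q. (Equivalently: for every other point r, the cross product (q − p) × (r − p) ≥ 0.)
Starting point (lowest x, tie lowest y): (-10, -6). Wrap until returning to start. Resulting hull: (-10, -6), (8, -5), (10, 3), (2, 10), (-4, 5).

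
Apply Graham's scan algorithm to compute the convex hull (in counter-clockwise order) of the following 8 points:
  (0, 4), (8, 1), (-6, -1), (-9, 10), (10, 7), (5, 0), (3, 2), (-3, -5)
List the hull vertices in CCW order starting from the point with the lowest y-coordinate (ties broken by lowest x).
Hull (CCW) = [(-3, -5), (8, 1), (10, 7), (-9, 10), (-6, -1)]

Graham scan procedure:
  1. Find the pivot p₀ = point with lowest y (tie → lowest x): (-3, -5).
  2. Sort the remaining points by polar angle around p₀.
  3. Walk through sorted points, maintaining a stack; pop the top while the last three entries make a non-left turn (cross product ≤ 0).
  4. Final stack is the convex hull in CCW order: (-3, -5), (8, 1), (10, 7), (-9, 10), (-6, -1).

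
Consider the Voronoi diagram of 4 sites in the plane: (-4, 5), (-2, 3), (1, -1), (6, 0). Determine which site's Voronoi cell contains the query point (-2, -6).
Nearest site = (1, -1)

The Voronoi cell of site s contains exactly those query points closer to s than to any other site. Compute squared distances from q = (-2, -6) to each site:
  (1 − -2)² + (-1 − -6)² = 34
  (-2 − -2)² + (3 − -6)² = 81
  (6 − -2)² + (0 − -6)² = 100
  (-4 − -2)² + (5 − -6)² = 125
Minimum is attained by (1, -1), so q lies in its Voronoi cell.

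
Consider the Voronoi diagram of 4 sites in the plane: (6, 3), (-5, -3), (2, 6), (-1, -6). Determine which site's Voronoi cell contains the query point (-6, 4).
Nearest site = (-5, -3)

The Voronoi cell of site s contains exactly those query points closer to s than to any other site. Compute squared distances from q = (-6, 4) to each site:
  (-5 − -6)² + (-3 − 4)² = 50
  (2 − -6)² + (6 − 4)² = 68
  (-1 − -6)² + (-6 − 4)² = 125
  (6 − -6)² + (3 − 4)² = 145
Minimum is attained by (-5, -3), so q lies in its Voronoi cell.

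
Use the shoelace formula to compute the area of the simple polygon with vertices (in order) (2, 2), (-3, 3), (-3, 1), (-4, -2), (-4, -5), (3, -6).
Area = 97/2

Shoelace formula: Area = (1/2) |Σ_i (x_i · y_{i+1} − x_{i+1} · y_i)| (indices mod n). Compute each cross term:
  (2)(3) − (-3)(2) = 12
  (-3)(1) − (-3)(3) = 6
  (-3)(-2) − (-4)(1) = 10
  (-4)(-5) − (-4)(-2) = 12
  (-4)(-6) − (3)(-5) = 39
  (3)(2) − (2)(-6) = 18
Sum = 97, so (signed) Area = 97/2 = 97/2, |Area| = 97/2.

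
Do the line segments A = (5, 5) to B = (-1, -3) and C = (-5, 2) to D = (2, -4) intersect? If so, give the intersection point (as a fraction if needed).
Yes; intersection at (-13/46, -47/23) (t = 81/92 on AB, s = 31/46 on CD)

Parametrize AB as A + t(B − A) = (5 + -6 t, 5 + -8 t) and CD as C + s(D − C) = (-5 + 7 s, 2 + -6 s). Solve the linear system for (t, s). Determinant = -92 ≠ 0, so a unique intersection of the containing lines exists. Solution: t = 81/92, s = 31/46 — both in [0, 1], so the segments cross. Intersection point: (-13/46, -47/23).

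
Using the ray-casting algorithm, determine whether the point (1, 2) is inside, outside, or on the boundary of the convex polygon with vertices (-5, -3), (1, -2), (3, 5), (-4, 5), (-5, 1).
The point (1, 2) lies strictly inside the polygon

Cast a horizontal ray to the right from the query point and count how many polygon edges it crosses (each edge strictly once or zero times, handled with the usual half-open convention). 
Parity of crossings → odd ⇒ inside.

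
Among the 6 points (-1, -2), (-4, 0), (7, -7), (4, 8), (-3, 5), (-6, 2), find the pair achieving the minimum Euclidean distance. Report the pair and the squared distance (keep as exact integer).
Pair = ((-4, 0), (-6, 2)); squared distance = 8

Compute all C(6, 2) = 15 pairwise squared distances (x_i − x_j)² + (y_i − y_j)². The minimum is 8, attained by the pair ((-4, 0), (-6, 2)).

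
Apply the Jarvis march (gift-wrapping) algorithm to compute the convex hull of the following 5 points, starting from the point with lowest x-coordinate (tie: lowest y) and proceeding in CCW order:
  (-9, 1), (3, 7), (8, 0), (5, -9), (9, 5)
Hull (CCW) = [(-9, 1), (5, -9), (8, 0), (9, 5), (3, 7)]

Jarvis march: at each step, from the current hull vertex p, select the next vertex q as the point such that every other point lies strictly to the left of (or on) the directed line p → q. (Equivalently: for every other point r, the cross product (q − p) × (r − p) ≥ 0.)
Starting point (lowest x, tie lowest y): (-9, 1). Wrap until returning to start. Resulting hull: (-9, 1), (5, -9), (8, 0), (9, 5), (3, 7).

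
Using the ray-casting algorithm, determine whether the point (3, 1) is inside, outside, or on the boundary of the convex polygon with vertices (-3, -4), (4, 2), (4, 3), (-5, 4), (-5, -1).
The point (3, 1) lies strictly outside the polygon

Cast a horizontal ray to the right from the query point and count how many polygon edges it crosses (each edge strictly once or zero times, handled with the usual half-open convention). 
Parity of crossings → even ⇒ outside.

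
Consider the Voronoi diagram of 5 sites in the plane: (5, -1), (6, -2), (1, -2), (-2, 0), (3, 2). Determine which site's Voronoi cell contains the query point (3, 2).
Nearest site = (3, 2)

The Voronoi cell of site s contains exactly those query points closer to s than to any other site. Compute squared distances from q = (3, 2) to each site:
  (3 − 3)² + (2 − 2)² = 0
  (5 − 3)² + (-1 − 2)² = 13
  (1 − 3)² + (-2 − 2)² = 20
  (6 − 3)² + (-2 − 2)² = 25
  (-2 − 3)² + (0 − 2)² = 29
Minimum is attained by (3, 2), so q lies in its Voronoi cell.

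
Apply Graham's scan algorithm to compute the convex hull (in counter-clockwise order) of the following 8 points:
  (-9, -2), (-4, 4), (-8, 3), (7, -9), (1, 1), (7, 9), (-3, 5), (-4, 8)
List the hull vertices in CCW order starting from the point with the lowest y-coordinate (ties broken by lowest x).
Hull (CCW) = [(7, -9), (7, 9), (-4, 8), (-8, 3), (-9, -2)]

Graham scan procedure:
  1. Find the pivot p₀ = point with lowest y (tie → lowest x): (7, -9).
  2. Sort the remaining points by polar angle around p₀.
  3. Walk through sorted points, maintaining a stack; pop the top while the last three entries make a non-left turn (cross product ≤ 0).
  4. Final stack is the convex hull in CCW order: (7, -9), (7, 9), (-4, 8), (-8, 3), (-9, -2).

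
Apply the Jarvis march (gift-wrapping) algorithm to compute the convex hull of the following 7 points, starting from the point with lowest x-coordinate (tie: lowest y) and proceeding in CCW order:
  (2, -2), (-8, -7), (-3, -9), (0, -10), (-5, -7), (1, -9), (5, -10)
Hull (CCW) = [(-8, -7), (-3, -9), (0, -10), (5, -10), (2, -2)]

Jarvis march: at each step, from the current hull vertex p, select the next vertex q as the point such that every other point lies strictly to the left of (or on) the directed line p → q. (Equivalently: for every other point r, the cross product (q − p) × (r − p) ≥ 0.)
Starting point (lowest x, tie lowest y): (-8, -7). Wrap until returning to start. Resulting hull: (-8, -7), (-3, -9), (0, -10), (5, -10), (2, -2).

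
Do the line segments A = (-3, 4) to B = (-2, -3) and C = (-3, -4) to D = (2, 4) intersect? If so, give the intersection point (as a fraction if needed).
Yes; intersection at (-89/43, -108/43) (t = 40/43 on AB, s = 8/43 on CD)

Parametrize AB as A + t(B − A) = (-3 + 1 t, 4 + -7 t) and CD as C + s(D − C) = (-3 + 5 s, -4 + 8 s). Solve the linear system for (t, s). Determinant = -43 ≠ 0, so a unique intersection of the containing lines exists. Solution: t = 40/43, s = 8/43 — both in [0, 1], so the segments cross. Intersection point: (-89/43, -108/43).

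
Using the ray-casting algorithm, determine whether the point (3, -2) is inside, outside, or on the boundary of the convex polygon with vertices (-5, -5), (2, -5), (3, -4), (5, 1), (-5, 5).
The point (3, -2) lies strictly inside the polygon

Cast a horizontal ray to the right from the query point and count how many polygon edges it crosses (each edge strictly once or zero times, handled with the usual half-open convention). 
Parity of crossings → odd ⇒ inside.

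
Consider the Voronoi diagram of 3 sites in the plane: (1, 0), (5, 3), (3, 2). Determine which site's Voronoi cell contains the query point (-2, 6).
Nearest site = (3, 2)

The Voronoi cell of site s contains exactly those query points closer to s than to any other site. Compute squared distances from q = (-2, 6) to each site:
  (3 − -2)² + (2 − 6)² = 41
  (1 − -2)² + (0 − 6)² = 45
  (5 − -2)² + (3 − 6)² = 58
Minimum is attained by (3, 2), so q lies in its Voronoi cell.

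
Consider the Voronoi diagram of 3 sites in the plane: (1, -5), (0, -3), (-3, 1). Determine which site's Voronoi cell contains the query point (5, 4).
Nearest site = (-3, 1)

The Voronoi cell of site s contains exactly those query points closer to s than to any other site. Compute squared distances from q = (5, 4) to each site:
  (-3 − 5)² + (1 − 4)² = 73
  (0 − 5)² + (-3 − 4)² = 74
  (1 − 5)² + (-5 − 4)² = 97
Minimum is attained by (-3, 1), so q lies in its Voronoi cell.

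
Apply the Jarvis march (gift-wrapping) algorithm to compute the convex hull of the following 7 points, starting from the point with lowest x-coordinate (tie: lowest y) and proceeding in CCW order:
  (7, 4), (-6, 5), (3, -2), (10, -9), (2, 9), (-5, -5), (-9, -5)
Hull (CCW) = [(-9, -5), (10, -9), (7, 4), (2, 9), (-6, 5)]

Jarvis march: at each step, from the current hull vertex p, select the next vertex q as the point such that every other point lies strictly to the left of (or on) the directed line p → q. (Equivalently: for every other point r, the cross product (q − p) × (r − p) ≥ 0.)
Starting point (lowest x, tie lowest y): (-9, -5). Wrap until returning to start. Resulting hull: (-9, -5), (10, -9), (7, 4), (2, 9), (-6, 5).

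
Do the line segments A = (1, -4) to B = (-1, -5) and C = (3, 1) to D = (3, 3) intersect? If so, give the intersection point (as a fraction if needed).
No (intersection of containing lines falls outside at least one segment)

Parametrize and solve: t = -1, s = -2. At least one of these is outside [0, 1], so the segments do not intersect.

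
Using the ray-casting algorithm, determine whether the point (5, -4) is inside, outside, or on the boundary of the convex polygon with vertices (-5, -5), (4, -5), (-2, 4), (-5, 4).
The point (5, -4) lies strictly outside the polygon

Cast a horizontal ray to the right from the query point and count how many polygon edges it crosses (each edge strictly once or zero times, handled with the usual half-open convention). 
Parity of crossings → even ⇒ outside.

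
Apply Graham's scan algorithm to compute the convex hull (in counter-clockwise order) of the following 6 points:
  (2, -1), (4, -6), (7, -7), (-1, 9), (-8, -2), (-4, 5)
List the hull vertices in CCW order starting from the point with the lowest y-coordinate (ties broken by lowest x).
Hull (CCW) = [(7, -7), (-1, 9), (-4, 5), (-8, -2)]

Graham scan procedure:
  1. Find the pivot p₀ = point with lowest y (tie → lowest x): (7, -7).
  2. Sort the remaining points by polar angle around p₀.
  3. Walk through sorted points, maintaining a stack; pop the top while the last three entries make a non-left turn (cross product ≤ 0).
  4. Final stack is the convex hull in CCW order: (7, -7), (-1, 9), (-4, 5), (-8, -2).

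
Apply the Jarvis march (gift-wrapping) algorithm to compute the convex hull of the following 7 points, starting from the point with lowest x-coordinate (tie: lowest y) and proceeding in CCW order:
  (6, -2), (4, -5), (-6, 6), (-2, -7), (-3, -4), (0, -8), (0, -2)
Hull (CCW) = [(-6, 6), (-3, -4), (-2, -7), (0, -8), (4, -5), (6, -2)]

Jarvis march: at each step, from the current hull vertex p, select the next vertex q as the point such that every other point lies strictly to the left of (or on) the directed line p → q. (Equivalently: for every other point r, the cross product (q − p) × (r − p) ≥ 0.)
Starting point (lowest x, tie lowest y): (-6, 6). Wrap until returning to start. Resulting hull: (-6, 6), (-3, -4), (-2, -7), (0, -8), (4, -5), (6, -2).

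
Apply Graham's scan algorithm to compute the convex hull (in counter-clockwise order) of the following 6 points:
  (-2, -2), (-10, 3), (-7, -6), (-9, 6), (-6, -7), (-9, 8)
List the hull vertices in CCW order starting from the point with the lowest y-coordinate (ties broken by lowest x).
Hull (CCW) = [(-6, -7), (-2, -2), (-9, 8), (-10, 3), (-7, -6)]

Graham scan procedure:
  1. Find the pivot p₀ = point with lowest y (tie → lowest x): (-6, -7).
  2. Sort the remaining points by polar angle around p₀.
  3. Walk through sorted points, maintaining a stack; pop the top while the last three entries make a non-left turn (cross product ≤ 0).
  4. Final stack is the convex hull in CCW order: (-6, -7), (-2, -2), (-9, 8), (-10, 3), (-7, -6).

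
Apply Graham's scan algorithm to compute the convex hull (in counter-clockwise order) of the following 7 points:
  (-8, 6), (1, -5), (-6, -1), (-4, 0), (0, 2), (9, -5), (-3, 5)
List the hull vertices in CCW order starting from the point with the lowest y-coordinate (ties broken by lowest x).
Hull (CCW) = [(1, -5), (9, -5), (-3, 5), (-8, 6), (-6, -1)]

Graham scan procedure:
  1. Find the pivot p₀ = point with lowest y (tie → lowest x): (1, -5).
  2. Sort the remaining points by polar angle around p₀.
  3. Walk through sorted points, maintaining a stack; pop the top while the last three entries make a non-left turn (cross product ≤ 0).
  4. Final stack is the convex hull in CCW order: (1, -5), (9, -5), (-3, 5), (-8, 6), (-6, -1).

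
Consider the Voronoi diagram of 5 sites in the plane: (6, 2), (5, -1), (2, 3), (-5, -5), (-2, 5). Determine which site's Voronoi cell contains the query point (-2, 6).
Nearest site = (-2, 5)

The Voronoi cell of site s contains exactly those query points closer to s than to any other site. Compute squared distances from q = (-2, 6) to each site:
  (-2 − -2)² + (5 − 6)² = 1
  (2 − -2)² + (3 − 6)² = 25
  (6 − -2)² + (2 − 6)² = 80
  (5 − -2)² + (-1 − 6)² = 98
  (-5 − -2)² + (-5 − 6)² = 130
Minimum is attained by (-2, 5), so q lies in its Voronoi cell.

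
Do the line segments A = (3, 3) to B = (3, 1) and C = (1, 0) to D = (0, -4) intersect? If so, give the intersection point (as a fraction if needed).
No (intersection of containing lines falls outside at least one segment)

Parametrize and solve: t = -5/2, s = -2. At least one of these is outside [0, 1], so the segments do not intersect.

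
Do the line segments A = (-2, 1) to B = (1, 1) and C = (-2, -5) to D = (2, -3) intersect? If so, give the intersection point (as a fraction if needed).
No (intersection of containing lines falls outside at least one segment)

Parametrize and solve: t = 4, s = 3. At least one of these is outside [0, 1], so the segments do not intersect.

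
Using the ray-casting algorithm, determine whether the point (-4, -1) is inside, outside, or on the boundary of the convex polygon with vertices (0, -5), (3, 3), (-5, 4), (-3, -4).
The point (-4, -1) lies strictly outside the polygon

Cast a horizontal ray to the right from the query point and count how many polygon edges it crosses (each edge strictly once or zero times, handled with the usual half-open convention). 
Parity of crossings → even ⇒ outside.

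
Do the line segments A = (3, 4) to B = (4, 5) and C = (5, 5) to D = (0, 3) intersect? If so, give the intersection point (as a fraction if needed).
Yes; intersection at (10/3, 13/3) (t = 1/3 on AB, s = 1/3 on CD)

Parametrize AB as A + t(B − A) = (3 + 1 t, 4 + 1 t) and CD as C + s(D − C) = (5 + -5 s, 5 + -2 s). Solve the linear system for (t, s). Determinant = -3 ≠ 0, so a unique intersection of the containing lines exists. Solution: t = 1/3, s = 1/3 — both in [0, 1], so the segments cross. Intersection point: (10/3, 13/3).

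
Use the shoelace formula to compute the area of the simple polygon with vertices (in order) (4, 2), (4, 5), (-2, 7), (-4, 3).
Area = 26

Shoelace formula: Area = (1/2) |Σ_i (x_i · y_{i+1} − x_{i+1} · y_i)| (indices mod n). Compute each cross term:
  (4)(5) − (4)(2) = 12
  (4)(7) − (-2)(5) = 38
  (-2)(3) − (-4)(7) = 22
  (-4)(2) − (4)(3) = -20
Sum = 52, so (signed) Area = 52/2 = 26, |Area| = 26.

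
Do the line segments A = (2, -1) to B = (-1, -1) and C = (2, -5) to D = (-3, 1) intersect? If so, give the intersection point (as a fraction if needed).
No (intersection of containing lines falls outside at least one segment)

Parametrize and solve: t = 10/9, s = 2/3. At least one of these is outside [0, 1], so the segments do not intersect.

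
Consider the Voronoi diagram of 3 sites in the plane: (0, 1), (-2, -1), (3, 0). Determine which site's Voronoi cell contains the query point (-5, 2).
Nearest site = (-2, -1)

The Voronoi cell of site s contains exactly those query points closer to s than to any other site. Compute squared distances from q = (-5, 2) to each site:
  (-2 − -5)² + (-1 − 2)² = 18
  (0 − -5)² + (1 − 2)² = 26
  (3 − -5)² + (0 − 2)² = 68
Minimum is attained by (-2, -1), so q lies in its Voronoi cell.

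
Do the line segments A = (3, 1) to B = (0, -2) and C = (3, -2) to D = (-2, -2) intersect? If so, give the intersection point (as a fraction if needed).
Yes; intersection at (0, -2) (t = 1 on AB, s = 3/5 on CD)

Parametrize AB as A + t(B − A) = (3 + -3 t, 1 + -3 t) and CD as C + s(D − C) = (3 + -5 s, -2 + 0 s). Solve the linear system for (t, s). Determinant = 15 ≠ 0, so a unique intersection of the containing lines exists. Solution: t = 1, s = 3/5 — both in [0, 1], so the segments cross. Intersection point: (0, -2).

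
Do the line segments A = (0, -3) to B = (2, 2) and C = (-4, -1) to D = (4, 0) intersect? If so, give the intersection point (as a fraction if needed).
Yes; intersection at (20/19, -7/19) (t = 10/19 on AB, s = 12/19 on CD)

Parametrize AB as A + t(B − A) = (0 + 2 t, -3 + 5 t) and CD as C + s(D − C) = (-4 + 8 s, -1 + 1 s). Solve the linear system for (t, s). Determinant = 38 ≠ 0, so a unique intersection of the containing lines exists. Solution: t = 10/19, s = 12/19 — both in [0, 1], so the segments cross. Intersection point: (20/19, -7/19).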